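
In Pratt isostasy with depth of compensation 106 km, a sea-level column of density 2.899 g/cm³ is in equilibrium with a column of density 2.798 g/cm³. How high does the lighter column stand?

ρ_ref D = ρ (D + h) → h = D (ρ_ref − ρ)/ρ.
h = 106 km × (2.899 − 2.798)/2.798 = 3.83 km.

3.83 km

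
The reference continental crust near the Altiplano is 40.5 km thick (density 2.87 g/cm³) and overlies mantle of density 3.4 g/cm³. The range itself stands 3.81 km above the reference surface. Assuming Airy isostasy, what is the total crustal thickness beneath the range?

Root depth r = h ρ_c / (ρ_m − ρ_c) = 3.81 km × 2.87 / 0.53 = 20.63 km.
Total thickness = T + h + r = 40.5 km + 3.81 km + 20.63 km = 64.9 km.

64.9 km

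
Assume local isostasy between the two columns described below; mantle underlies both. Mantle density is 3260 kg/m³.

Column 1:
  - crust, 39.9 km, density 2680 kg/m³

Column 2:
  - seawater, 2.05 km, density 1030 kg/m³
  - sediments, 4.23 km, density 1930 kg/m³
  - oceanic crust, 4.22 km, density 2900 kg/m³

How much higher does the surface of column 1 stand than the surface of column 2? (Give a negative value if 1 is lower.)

For any compensation level in the mantle, the mantle terms cancel and isostasy reduces to e = (Σt_1 − Σt_2) − (Σ(ρt)_1 − Σ(ρt)_2) / ρ_m.
Σt_1 = 39.9 km; Σt_2 = 10.5 km; Σ(ρt)_1 = 106932; Σ(ρt)_2 = 22513.4 (in km·kg/m³).
e = (39.9 − 10.5) − (106932 − 22513.4) / 3260 = 3.5 km.

3.5 km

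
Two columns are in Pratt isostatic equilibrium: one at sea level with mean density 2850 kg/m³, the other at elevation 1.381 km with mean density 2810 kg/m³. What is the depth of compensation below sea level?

ρ_ref D = ρ (D + h) → D (ρ_ref − ρ) = ρ h.
D = ρ h/(ρ_ref − ρ) = 2810 × 1.381 km/(2850 − 2810) = 97 km.

97 km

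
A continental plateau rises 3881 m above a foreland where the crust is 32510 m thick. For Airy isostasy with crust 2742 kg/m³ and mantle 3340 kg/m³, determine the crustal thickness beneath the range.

Root depth r = h ρ_c / (ρ_m − ρ_c) = 3881 m × 2742 / 598 = 17800 m.
Total thickness = T + h + r = 32510 m + 3881 m + 17800 m = 54200 m.

54200 m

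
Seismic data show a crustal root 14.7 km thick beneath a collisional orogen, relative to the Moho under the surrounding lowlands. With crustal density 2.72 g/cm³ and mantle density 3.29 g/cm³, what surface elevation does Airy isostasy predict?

Balancing pressure at the compensation depth: ρ_c h = (ρ_m − ρ_c) r.
h = r (ρ_m − ρ_c) / ρ_c = 14.7 km × (3.29 − 2.72) / 2.72 = 3.08 km.

3.08 km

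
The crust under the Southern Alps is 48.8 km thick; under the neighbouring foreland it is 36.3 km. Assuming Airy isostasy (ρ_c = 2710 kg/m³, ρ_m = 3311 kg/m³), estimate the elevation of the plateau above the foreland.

2.27 km

Excess crust Δ = 48.8 km − 36.3 km = 12.5 km, split between elevation h and root r with h + r = Δ.
Airy balance ρ_c h = (ρ_m − ρ_c) r gives r = h ρ_c/(ρ_m − ρ_c), so h (1 + ρ_c/(ρ_m − ρ_c)) = Δ, i.e. h = Δ (ρ_m − ρ_c)/ρ_m.
h = 12.5 km × 601/3311 = 2.27 km.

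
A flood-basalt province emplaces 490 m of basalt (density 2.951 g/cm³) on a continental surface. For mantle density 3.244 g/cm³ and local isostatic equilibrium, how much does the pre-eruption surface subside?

446 m

Subaerial loading: s = t ρ_load / ρ_m.
s = 490 m × 2.951/3.244 = 446 m.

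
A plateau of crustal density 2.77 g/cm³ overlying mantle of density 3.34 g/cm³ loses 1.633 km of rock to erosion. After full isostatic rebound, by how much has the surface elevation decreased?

Rebound u = e ρ_c/ρ_m = 1.633 km × 2.77/3.34 = 1.354 km.
Net surface drop = e − u = 1.633 km − 1.354 km = e (ρ_m − ρ_c)/ρ_m = 0.279 km.

0.279 km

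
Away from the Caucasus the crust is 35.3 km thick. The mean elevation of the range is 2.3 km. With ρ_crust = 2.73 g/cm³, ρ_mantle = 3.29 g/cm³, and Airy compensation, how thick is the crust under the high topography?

48.8 km

Root depth r = h ρ_c / (ρ_m − ρ_c) = 2.3 km × 2.73 / 0.56 = 11.21 km.
Total thickness = T + h + r = 35.3 km + 2.3 km + 11.21 km = 48.8 km.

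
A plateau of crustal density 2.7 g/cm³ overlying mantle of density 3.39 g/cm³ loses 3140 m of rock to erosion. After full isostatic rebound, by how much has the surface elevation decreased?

639 m

Rebound u = e ρ_c/ρ_m = 3140 m × 2.7/3.39 = 2501 m.
Net surface drop = e − u = 3140 m − 2501 m = e (ρ_m − ρ_c)/ρ_m = 639 m.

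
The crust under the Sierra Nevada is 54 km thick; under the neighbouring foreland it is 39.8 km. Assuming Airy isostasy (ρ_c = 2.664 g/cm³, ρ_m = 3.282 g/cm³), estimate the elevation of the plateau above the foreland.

2.67 km

Excess crust Δ = 54 km − 39.8 km = 14.2 km, split between elevation h and root r with h + r = Δ.
Airy balance ρ_c h = (ρ_m − ρ_c) r gives r = h ρ_c/(ρ_m − ρ_c), so h (1 + ρ_c/(ρ_m − ρ_c)) = Δ, i.e. h = Δ (ρ_m − ρ_c)/ρ_m.
h = 14.2 km × 0.618/3.282 = 2.67 km.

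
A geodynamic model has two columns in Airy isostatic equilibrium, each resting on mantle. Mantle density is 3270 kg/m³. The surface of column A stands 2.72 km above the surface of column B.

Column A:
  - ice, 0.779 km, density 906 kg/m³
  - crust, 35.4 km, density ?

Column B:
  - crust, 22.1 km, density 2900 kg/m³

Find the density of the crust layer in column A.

2840 kg/m³

Take the compensation level at the base of the deeper column (depth z_c below the surface of column A) and equate Σ ρ_i t_i down to z_c; mantle fills any gap and the z_c terms cancel.
Column A: 0.779×906 + 35.4×ρ + (z_c − 36.179)×3270
Column B: 2.72×0 + 22.1×2900 + (z_c − 2.72 − 22.1)×3270
The z_c×3270 term appears on both sides and cancels. Collect the known terms of each column as K = Σ(ρt)_known − 3270 × (depth of known layers): K_A = 705.774 − 3270×36.179 = −117599.556; K_B = 64090 − 3270×(2.72 + 22.1) = −17071.4.
Balance: K_A + 35.4×ρ = K_B, so ρ = (K_B − K_A)/35.4 = 100528/35.4 = 2840 kg/m³.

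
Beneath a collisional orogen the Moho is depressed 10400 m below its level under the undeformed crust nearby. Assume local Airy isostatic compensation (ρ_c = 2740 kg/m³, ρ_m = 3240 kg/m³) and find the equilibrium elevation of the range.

1900 m

By Archimedes' principle applied to the lithosphere: ρ_c h = (ρ_m − ρ_c) r.
h = r (ρ_m − ρ_c) / ρ_c = 10400 m × (3240 − 2740) / 2740 = 1900 m.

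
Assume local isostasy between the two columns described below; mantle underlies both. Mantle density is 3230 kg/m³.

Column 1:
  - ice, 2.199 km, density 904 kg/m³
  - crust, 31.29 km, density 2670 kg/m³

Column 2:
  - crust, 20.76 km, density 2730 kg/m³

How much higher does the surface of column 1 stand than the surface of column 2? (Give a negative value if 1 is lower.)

For any compensation level in the mantle, the mantle terms cancel and isostasy reduces to e = (Σt_1 − Σt_2) − (Σ(ρt)_1 − Σ(ρt)_2) / ρ_m.
Σt_1 = 33.489 km; Σt_2 = 20.76 km; Σ(ρt)_1 = 85532.196; Σ(ρt)_2 = 56674.8 (in km·kg/m³).
e = (33.489 − 20.76) − (85532.196 − 56674.8) / 3230 = 3.79 km.

3.79 km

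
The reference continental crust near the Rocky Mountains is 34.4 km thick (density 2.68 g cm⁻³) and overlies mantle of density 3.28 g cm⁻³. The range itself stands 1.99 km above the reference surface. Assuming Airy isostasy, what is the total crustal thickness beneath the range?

Root depth r = h ρ_c / (ρ_m − ρ_c) = 1.99 km × 2.68 / 0.6 = 8.889 km.
Total thickness = T + h + r = 34.4 km + 1.99 km + 8.889 km = 45.3 km.

45.3 km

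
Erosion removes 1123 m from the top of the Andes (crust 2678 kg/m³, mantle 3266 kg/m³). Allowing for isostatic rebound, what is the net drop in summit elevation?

Rebound u = e ρ_c/ρ_m = 1123 m × 2678/3266 = 920.8 m.
Net surface drop = e − u = 1123 m − 920.8 m = e (ρ_m − ρ_c)/ρ_m = 202 m.

202 m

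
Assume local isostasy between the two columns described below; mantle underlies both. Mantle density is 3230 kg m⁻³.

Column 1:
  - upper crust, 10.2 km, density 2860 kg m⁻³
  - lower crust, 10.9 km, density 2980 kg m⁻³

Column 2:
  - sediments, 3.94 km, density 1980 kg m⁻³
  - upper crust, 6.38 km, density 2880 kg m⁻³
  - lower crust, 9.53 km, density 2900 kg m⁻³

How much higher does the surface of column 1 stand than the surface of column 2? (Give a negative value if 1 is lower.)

−1.18 km

For any compensation level in the mantle, the mantle terms cancel and isostasy reduces to e = (Σt_1 − Σt_2) − (Σ(ρt)_1 − Σ(ρt)_2) / ρ_m.
Σt_1 = 21.1 km; Σt_2 = 19.85 km; Σ(ρt)_1 = 61654; Σ(ρt)_2 = 53812.6 (in km·kg m⁻³).
e = (21.1 − 19.85) − (61654 − 53812.6) / 3230 = −1.18 km.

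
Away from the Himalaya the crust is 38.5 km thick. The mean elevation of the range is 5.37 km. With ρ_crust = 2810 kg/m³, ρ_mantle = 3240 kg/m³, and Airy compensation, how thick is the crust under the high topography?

79 km

Root depth r = h ρ_c / (ρ_m − ρ_c) = 5.37 km × 2810 / 430 = 35.09 km.
Total thickness = T + h + r = 38.5 km + 5.37 km + 35.09 km = 79 km.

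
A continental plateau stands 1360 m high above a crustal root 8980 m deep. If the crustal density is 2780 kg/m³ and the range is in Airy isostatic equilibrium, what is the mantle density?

Airy balance: ρ_c h = (ρ_m − ρ_c) r → ρ_m = ρ_c (1 + h/r).
ρ_m = 2780 × (1 + 1360 m/8980 m) = 3200 kg/m³.

3200 kg/m³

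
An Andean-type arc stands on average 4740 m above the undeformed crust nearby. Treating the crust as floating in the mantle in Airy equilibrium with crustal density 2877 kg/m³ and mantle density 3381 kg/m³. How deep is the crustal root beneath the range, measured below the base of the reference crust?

27100 m

In Airy isostatic equilibrium: the weight of the topography is balanced by the buoyancy of the root, ρ_c h = (ρ_m − ρ_c) r.
r = h · ρ_c / (ρ_m − ρ_c) = 4740 m × 2877 / (3381 − 2877) = 27100 m.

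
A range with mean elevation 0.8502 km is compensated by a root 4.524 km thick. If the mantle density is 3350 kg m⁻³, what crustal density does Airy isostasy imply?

ρ_c h = (ρ_m − ρ_c) r → ρ_c (h + r) = ρ_m r → ρ_c = ρ_m r / (h + r).
ρ_c = 3350 × 4.524 km / (0.8502 km + 4.524 km) = 2820 kg m⁻³.

2820 kg m⁻³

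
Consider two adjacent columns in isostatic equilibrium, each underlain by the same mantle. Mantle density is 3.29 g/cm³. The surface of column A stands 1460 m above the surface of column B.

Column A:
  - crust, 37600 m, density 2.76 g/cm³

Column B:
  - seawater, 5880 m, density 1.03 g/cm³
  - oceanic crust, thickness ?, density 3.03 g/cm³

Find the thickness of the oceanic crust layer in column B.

Take the compensation level at the base of the deeper column (depth z_c below the surface of column A) and equate Σ ρ_i t_i down to z_c; mantle fills any gap and the z_c terms cancel.
Column A: 37600×2.76 + (z_c − 37600)×3.29
Column B: 1460×0 + 5880×1.03 + x×3.03 + (z_c − 1460 − 5880 − x)×3.29
The z_c×3.29 term appears on both sides and cancels. Collect the known terms of each column as K = Σ(ρt)_known − 3.29 × (depth of known layers): K_A = 103776 − 3.29×37600 = −19928; K_B = 6056.4 − 3.29×(1460 + 5880) = −18092.2.
Balance: K_A = K_B − x×(3.29 − 3.03), so x = (K_B − K_A)/(3.29 − 3.03) = 1835.8/0.26 = 7060 m.

7060 m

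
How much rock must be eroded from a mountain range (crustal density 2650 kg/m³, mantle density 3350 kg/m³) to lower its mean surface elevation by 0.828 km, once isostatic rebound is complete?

Net drop Δ = e − u = e − e ρ_c/ρ_m = e (ρ_m − ρ_c)/ρ_m.
e = Δ ρ_m/(ρ_m − ρ_c) = 0.828 km × 3350/700 = 3.96 km.

3.96 km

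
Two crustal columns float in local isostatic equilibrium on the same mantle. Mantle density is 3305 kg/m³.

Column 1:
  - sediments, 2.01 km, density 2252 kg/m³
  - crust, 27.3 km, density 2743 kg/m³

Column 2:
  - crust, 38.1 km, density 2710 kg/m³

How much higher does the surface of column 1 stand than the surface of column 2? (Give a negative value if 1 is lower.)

For any compensation level in the mantle, the mantle terms cancel and isostasy reduces to e = (Σt_1 − Σt_2) − (Σ(ρt)_1 − Σ(ρt)_2) / ρ_m.
Σt_1 = 29.31 km; Σt_2 = 38.1 km; Σ(ρt)_1 = 79410.42; Σ(ρt)_2 = 103251 (in km·kg/m³).
e = (29.31 − 38.1) − (79410.42 − 103251) / 3305 = −1.58 km.

−1.58 km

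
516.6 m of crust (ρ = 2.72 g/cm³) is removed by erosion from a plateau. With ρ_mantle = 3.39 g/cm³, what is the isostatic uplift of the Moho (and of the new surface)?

Unloading: uplift u = e ρ_c/ρ_m = 516.6 m × 2.72/3.39 = 414 m.

414 m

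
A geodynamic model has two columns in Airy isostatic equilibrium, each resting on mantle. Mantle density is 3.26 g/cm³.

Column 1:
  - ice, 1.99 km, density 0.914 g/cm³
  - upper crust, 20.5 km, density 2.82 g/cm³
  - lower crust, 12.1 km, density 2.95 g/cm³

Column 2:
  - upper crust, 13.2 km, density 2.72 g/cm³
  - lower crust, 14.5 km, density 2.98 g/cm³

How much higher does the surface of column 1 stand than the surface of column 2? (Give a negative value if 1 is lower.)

For any compensation level in the mantle, the mantle terms cancel and isostasy reduces to e = (Σt_1 − Σt_2) − (Σ(ρt)_1 − Σ(ρt)_2) / ρ_m.
Σt_1 = 34.59 km; Σt_2 = 27.7 km; Σ(ρt)_1 = 95.32386; Σ(ρt)_2 = 79.114 (in km·g/cm³).
e = (34.59 − 27.7) − (95.32386 − 79.114) / 3.26 = 1.92 km.

1.92 km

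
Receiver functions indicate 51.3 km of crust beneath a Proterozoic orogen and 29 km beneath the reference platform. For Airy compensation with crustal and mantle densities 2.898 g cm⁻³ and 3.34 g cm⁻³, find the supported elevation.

2.95 km

Excess crust Δ = 51.3 km − 29 km = 22.3 km, split between elevation h and root r with h + r = Δ.
Airy balance ρ_c h = (ρ_m − ρ_c) r gives r = h ρ_c/(ρ_m − ρ_c), so h (1 + ρ_c/(ρ_m − ρ_c)) = Δ, i.e. h = Δ (ρ_m − ρ_c)/ρ_m.
h = 22.3 km × 0.442/3.34 = 2.95 km.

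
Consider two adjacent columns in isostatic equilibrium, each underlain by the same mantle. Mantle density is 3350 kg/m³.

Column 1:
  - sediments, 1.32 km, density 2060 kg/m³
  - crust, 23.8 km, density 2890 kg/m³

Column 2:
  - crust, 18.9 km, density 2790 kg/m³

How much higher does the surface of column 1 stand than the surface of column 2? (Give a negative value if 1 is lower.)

For any compensation level in the mantle, the mantle terms cancel and isostasy reduces to e = (Σt_1 − Σt_2) − (Σ(ρt)_1 − Σ(ρt)_2) / ρ_m.
Σt_1 = 25.12 km; Σt_2 = 18.9 km; Σ(ρt)_1 = 71501.2; Σ(ρt)_2 = 52731 (in km·kg/m³).
e = (25.12 − 18.9) − (71501.2 − 52731) / 3350 = 0.617 km.

0.617 km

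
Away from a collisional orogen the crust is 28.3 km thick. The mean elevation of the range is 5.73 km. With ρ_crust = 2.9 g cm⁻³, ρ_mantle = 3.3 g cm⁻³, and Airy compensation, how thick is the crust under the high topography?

Root depth r = h ρ_c / (ρ_m − ρ_c) = 5.73 km × 2.9 / 0.4 = 41.54 km.
Total thickness = T + h + r = 28.3 km + 5.73 km + 41.54 km = 75.6 km.

75.6 km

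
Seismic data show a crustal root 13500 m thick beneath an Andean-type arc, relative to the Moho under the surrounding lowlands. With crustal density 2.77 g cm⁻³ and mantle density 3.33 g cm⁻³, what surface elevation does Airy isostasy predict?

In Airy isostatic equilibrium: ρ_c h = (ρ_m − ρ_c) r.
h = r (ρ_m − ρ_c) / ρ_c = 13500 m × (3.33 − 2.77) / 2.77 = 2730 m.

2730 m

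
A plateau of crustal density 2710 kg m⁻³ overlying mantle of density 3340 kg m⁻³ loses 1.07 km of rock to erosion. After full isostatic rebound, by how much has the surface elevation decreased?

Rebound u = e ρ_c/ρ_m = 1.07 km × 2710/3340 = 0.8682 km.
Net surface drop = e − u = 1.07 km − 0.8682 km = e (ρ_m − ρ_c)/ρ_m = 0.202 km.

0.202 km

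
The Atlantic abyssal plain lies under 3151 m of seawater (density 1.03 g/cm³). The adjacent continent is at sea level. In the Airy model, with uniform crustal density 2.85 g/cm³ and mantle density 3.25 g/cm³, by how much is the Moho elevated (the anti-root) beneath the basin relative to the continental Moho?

14300 m

In Airy isostatic equilibrium: replacing crust with seawater at the top is compensated by replacing crust with mantle at the base: d (ρ_c − ρ_w) = a (ρ_m − ρ_c).
a = d (ρ_c − ρ_w)/(ρ_m − ρ_c) = 3151 m × 1.82/0.4 = 14300 m.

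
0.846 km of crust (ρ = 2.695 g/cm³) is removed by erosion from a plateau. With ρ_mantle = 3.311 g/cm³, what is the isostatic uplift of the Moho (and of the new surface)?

Unloading: uplift u = e ρ_c/ρ_m = 0.846 km × 2.695/3.311 = 0.689 km.

0.689 km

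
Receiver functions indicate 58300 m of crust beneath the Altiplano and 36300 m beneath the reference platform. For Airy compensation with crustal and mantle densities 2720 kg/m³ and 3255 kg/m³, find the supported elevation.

3620 m

Excess crust Δ = 58300 m − 36300 m = 22000 m, split between elevation h and root r with h + r = Δ.
Airy balance ρ_c h = (ρ_m − ρ_c) r gives r = h ρ_c/(ρ_m − ρ_c), so h (1 + ρ_c/(ρ_m − ρ_c)) = Δ, i.e. h = Δ (ρ_m − ρ_c)/ρ_m.
h = 22000 m × 535/3255 = 3620 m.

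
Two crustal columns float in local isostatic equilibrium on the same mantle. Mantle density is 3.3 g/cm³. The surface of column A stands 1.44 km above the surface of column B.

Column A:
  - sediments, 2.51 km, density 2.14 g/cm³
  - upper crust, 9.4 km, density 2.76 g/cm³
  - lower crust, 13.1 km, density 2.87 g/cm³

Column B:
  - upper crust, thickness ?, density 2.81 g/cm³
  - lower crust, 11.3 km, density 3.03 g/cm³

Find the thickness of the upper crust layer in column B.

11.9 km

Take the compensation level at the base of the deeper column (depth z_c below the surface of column A) and equate Σ ρ_i t_i down to z_c; mantle fills any gap and the z_c terms cancel.
Column A: 2.51×2.14 + 9.4×2.76 + 13.1×2.87 + (z_c − 25.01)×3.3
Column B: 1.44×0 + x×2.81 + 11.3×3.03 + (z_c − 1.44 − 11.3 − x)×3.3
The z_c×3.3 term appears on both sides and cancels. Collect the known terms of each column as K = Σ(ρt)_known − 3.3 × (depth of known layers): K_A = 68.9124 − 3.3×25.01 = −13.6206; K_B = 34.239 − 3.3×(1.44 + 11.3) = −7.803.
Balance: K_A = K_B − x×(3.3 − 2.81), so x = (K_B − K_A)/(3.3 − 2.81) = 5.8176/0.49 = 11.9 km.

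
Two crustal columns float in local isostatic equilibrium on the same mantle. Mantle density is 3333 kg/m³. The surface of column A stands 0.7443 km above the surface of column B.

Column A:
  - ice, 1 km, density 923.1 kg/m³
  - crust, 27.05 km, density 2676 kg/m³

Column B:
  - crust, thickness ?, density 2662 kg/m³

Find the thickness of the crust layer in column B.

Take the compensation level at the base of the deeper column (depth z_c below the surface of column A) and equate Σ ρ_i t_i down to z_c; mantle fills any gap and the z_c terms cancel.
Column A: 1×923.1 + 27.05×2676 + (z_c − 28.05)×3333
Column B: 0.7443×0 + x×2662 + (z_c − 0.7443 − 0 − x)×3333
The z_c×3333 term appears on both sides and cancels. Collect the known terms of each column as K = Σ(ρt)_known − 3333 × (depth of known layers): K_A = 73308.9 − 3333×28.05 = −20181.75; K_B = 0 − 3333×(0.7443 + 0) = −2480.7519.
Balance: K_A = K_B − x×(3333 − 2662), so x = (K_B − K_A)/(3333 − 2662) = 17701/671 = 26.4 km.

26.4 km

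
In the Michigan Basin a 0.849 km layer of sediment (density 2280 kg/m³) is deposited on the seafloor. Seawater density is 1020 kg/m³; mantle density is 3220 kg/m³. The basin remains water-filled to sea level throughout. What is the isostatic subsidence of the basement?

0.486 km

Submarine loading: the sediment displaces seawater, and the subsidence is in turn flooded, so s (ρ_m − ρ_w) = t (ρ_sed − ρ_w).
s = 0.849 km × (2280 − 1020) / (3220 − 1020) = 0.486 km.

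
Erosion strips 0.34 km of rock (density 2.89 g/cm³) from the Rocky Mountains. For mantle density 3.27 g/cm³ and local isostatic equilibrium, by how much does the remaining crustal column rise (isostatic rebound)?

Unloading: uplift u = e ρ_c/ρ_m = 0.34 km × 2.89/3.27 = 0.3 km.

0.3 km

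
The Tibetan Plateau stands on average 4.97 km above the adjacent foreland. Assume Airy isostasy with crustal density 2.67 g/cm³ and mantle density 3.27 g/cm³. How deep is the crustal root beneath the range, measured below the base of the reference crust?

Isostatic balance requires: the weight of the topography is balanced by the buoyancy of the root, ρ_c h = (ρ_m − ρ_c) r.
r = h · ρ_c / (ρ_m − ρ_c) = 4.97 km × 2.67 / (3.27 − 2.67) = 22.1 km.

22.1 km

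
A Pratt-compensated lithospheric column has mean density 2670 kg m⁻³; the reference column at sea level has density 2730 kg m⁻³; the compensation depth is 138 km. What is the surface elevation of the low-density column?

3.1 km

ρ_ref D = ρ (D + h) → h = D (ρ_ref − ρ)/ρ.
h = 138 km × (2730 − 2670)/2670 = 3.1 km.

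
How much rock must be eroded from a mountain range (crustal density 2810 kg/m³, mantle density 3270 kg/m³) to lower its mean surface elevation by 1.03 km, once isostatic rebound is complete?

Net drop Δ = e − u = e − e ρ_c/ρ_m = e (ρ_m − ρ_c)/ρ_m.
e = Δ ρ_m/(ρ_m − ρ_c) = 1.03 km × 3270/460 = 7.32 km.

7.32 km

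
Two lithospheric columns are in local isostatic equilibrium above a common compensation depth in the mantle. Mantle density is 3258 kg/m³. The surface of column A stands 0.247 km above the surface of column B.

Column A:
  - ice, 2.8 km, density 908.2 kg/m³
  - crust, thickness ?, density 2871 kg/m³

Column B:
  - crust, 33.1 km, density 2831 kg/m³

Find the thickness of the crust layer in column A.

Take the compensation level at the base of the deeper column (depth z_c below the surface of column A) and equate Σ ρ_i t_i down to z_c; mantle fills any gap and the z_c terms cancel.
Column A: 2.8×908.2 + x×2871 + (z_c − 2.8 − x)×3258
Column B: 0.247×0 + 33.1×2831 + (z_c − 0.247 − 33.1)×3258
The z_c×3258 term appears on both sides and cancels. Collect the known terms of each column as K = Σ(ρt)_known − 3258 × (depth of known layers): K_A = 2542.96 − 3258×2.8 = −6579.44; K_B = 93706.1 − 3258×(0.247 + 33.1) = −14938.426.
Balance: K_A − x×(3258 − 2871) = K_B, so x = (K_A − K_B)/(3258 − 2871) = 8358.99/387 = 21.6 km.

21.6 km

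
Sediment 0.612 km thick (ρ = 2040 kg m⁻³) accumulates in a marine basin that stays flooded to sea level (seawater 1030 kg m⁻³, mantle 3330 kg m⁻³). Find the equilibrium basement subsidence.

Submarine loading: the sediment displaces seawater, and the subsidence is in turn flooded, so s (ρ_m − ρ_w) = t (ρ_sed − ρ_w).
s = 0.612 km × (2040 − 1030) / (3330 − 1030) = 0.269 km.

0.269 km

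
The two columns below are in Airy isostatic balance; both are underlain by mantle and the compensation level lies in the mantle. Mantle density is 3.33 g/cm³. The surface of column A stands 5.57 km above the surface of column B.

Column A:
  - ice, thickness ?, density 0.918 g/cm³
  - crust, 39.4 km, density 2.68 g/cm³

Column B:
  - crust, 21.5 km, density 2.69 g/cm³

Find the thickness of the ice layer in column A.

2.78 km

Take the compensation level at the base of the deeper column (depth z_c below the surface of column A) and equate Σ ρ_i t_i down to z_c; mantle fills any gap and the z_c terms cancel.
Column A: x×0.918 + 39.4×2.68 + (z_c − 39.4 − x)×3.33
Column B: 5.57×0 + 21.5×2.69 + (z_c − 5.57 − 21.5)×3.33
The z_c×3.33 term appears on both sides and cancels. Collect the known terms of each column as K = Σ(ρt)_known − 3.33 × (depth of known layers): K_A = 105.592 − 3.33×39.4 = −25.61; K_B = 57.835 − 3.33×(5.57 + 21.5) = −32.3081.
Balance: K_A − x×(3.33 − 0.918) = K_B, so x = (K_A − K_B)/(3.33 − 0.918) = 6.6981/2.412 = 2.78 km.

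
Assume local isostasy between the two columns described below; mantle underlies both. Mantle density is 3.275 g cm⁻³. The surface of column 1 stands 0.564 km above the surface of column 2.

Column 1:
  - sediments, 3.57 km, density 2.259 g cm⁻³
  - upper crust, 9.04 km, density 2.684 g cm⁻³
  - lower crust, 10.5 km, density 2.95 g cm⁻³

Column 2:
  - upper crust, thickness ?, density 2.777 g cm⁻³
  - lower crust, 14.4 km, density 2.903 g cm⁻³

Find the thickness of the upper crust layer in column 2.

Take the compensation level at the base of the deeper column (depth z_c below the surface of column 1) and equate Σ ρ_i t_i down to z_c; mantle fills any gap and the z_c terms cancel.
Column 1: 3.57×2.259 + 9.04×2.684 + 10.5×2.95 + (z_c − 23.11)×3.275
Column 2: 0.564×0 + x×2.777 + 14.4×2.903 + (z_c − 0.564 − 14.4 − x)×3.275
The z_c×3.275 term appears on both sides and cancels. Collect the known terms of each column as K = Σ(ρt)_known − 3.275 × (depth of known layers): K_1 = 63.30299 − 3.275×23.11 = −12.38226; K_2 = 41.8032 − 3.275×(0.564 + 14.4) = −7.2039.
Balance: K_1 = K_2 − x×(3.275 − 2.777), so x = (K_2 − K_1)/(3.275 − 2.777) = 5.17836/0.498 = 10.4 km.

10.4 km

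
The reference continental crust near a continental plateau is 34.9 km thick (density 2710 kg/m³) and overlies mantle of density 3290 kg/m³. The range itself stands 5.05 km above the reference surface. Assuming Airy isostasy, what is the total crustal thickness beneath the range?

63.5 km

Root depth r = h ρ_c / (ρ_m − ρ_c) = 5.05 km × 2710 / 580 = 23.6 km.
Total thickness = T + h + r = 34.9 km + 5.05 km + 23.6 km = 63.5 km.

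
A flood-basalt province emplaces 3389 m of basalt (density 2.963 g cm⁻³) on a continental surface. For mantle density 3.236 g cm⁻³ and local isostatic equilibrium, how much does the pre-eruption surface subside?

Subaerial loading: s = t ρ_load / ρ_m.
s = 3389 m × 2.963/3.236 = 3100 m.

3100 m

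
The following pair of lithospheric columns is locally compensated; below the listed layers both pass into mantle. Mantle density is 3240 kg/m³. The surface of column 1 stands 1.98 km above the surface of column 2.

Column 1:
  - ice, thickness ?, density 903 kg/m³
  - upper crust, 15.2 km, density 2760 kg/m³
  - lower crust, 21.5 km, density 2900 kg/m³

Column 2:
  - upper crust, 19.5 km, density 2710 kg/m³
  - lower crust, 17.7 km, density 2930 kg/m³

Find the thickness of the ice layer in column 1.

3.27 km

Take the compensation level at the base of the deeper column (depth z_c below the surface of column 1) and equate Σ ρ_i t_i down to z_c; mantle fills any gap and the z_c terms cancel.
Column 1: x×903 + 15.2×2760 + 21.5×2900 + (z_c − 36.7 − x)×3240
Column 2: 1.98×0 + 19.5×2710 + 17.7×2930 + (z_c − 1.98 − 37.2)×3240
The z_c×3240 term appears on both sides and cancels. Collect the known terms of each column as K = Σ(ρt)_known − 3240 × (depth of known layers): K_1 = 104302 − 3240×36.7 = −14606; K_2 = 104706 − 3240×(1.98 + 37.2) = −22237.2.
Balance: K_1 − x×(3240 − 903) = K_2, so x = (K_1 − K_2)/(3240 − 903) = 7631.2/2337 = 3.27 km.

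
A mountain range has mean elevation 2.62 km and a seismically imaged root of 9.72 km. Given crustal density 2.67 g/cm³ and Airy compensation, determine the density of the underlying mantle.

Airy balance: ρ_c h = (ρ_m − ρ_c) r → ρ_m = ρ_c (1 + h/r).
ρ_m = 2.67 × (1 + 2.62 km/9.72 km) = 3.39 g/cm³.

3.39 g/cm³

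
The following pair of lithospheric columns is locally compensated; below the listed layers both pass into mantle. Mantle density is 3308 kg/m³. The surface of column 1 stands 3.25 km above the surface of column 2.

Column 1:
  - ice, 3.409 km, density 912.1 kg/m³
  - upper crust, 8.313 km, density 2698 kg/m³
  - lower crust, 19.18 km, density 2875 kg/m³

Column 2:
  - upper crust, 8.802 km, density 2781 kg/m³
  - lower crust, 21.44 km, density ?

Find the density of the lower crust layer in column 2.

Take the compensation level at the base of the deeper column (depth z_c below the surface of column 1) and equate Σ ρ_i t_i down to z_c; mantle fills any gap and the z_c terms cancel.
Column 1: 3.409×912.1 + 8.313×2698 + 19.18×2875 + (z_c − 30.902)×3308
Column 2: 3.25×0 + 8.802×2781 + 21.44×ρ + (z_c − 3.25 − 30.242)×3308
The z_c×3308 term appears on both sides and cancels. Collect the known terms of each column as K = Σ(ρt)_known − 3308 × (depth of known layers): K_1 = 80680.3229 − 3308×30.902 = −21543.4931; K_2 = 24478.362 − 3308×(3.25 + 30.242) = −86313.174.
Balance: K_1 = K_2 + 21.44×ρ, so ρ = (K_1 − K_2)/21.44 = 64769.7/21.44 = 3020 kg/m³.

3020 kg/m³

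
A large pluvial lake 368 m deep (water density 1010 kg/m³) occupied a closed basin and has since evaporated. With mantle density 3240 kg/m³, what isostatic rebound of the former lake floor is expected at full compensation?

u = d ρ_w/ρ_m = 368 m × 1010/3240 = 115 m.

115 m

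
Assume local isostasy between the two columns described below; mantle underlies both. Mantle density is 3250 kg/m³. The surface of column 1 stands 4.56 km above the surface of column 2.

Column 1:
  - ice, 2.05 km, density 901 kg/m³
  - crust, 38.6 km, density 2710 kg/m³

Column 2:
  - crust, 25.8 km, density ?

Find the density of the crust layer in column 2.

Take the compensation level at the base of the deeper column (depth z_c below the surface of column 1) and equate Σ ρ_i t_i down to z_c; mantle fills any gap and the z_c terms cancel.
Column 1: 2.05×901 + 38.6×2710 + (z_c − 40.65)×3250
Column 2: 4.56×0 + 25.8×ρ + (z_c − 4.56 − 25.8)×3250
The z_c×3250 term appears on both sides and cancels. Collect the known terms of each column as K = Σ(ρt)_known − 3250 × (depth of known layers): K_1 = 106453.05 − 3250×40.65 = −25659.45; K_2 = 0 − 3250×(4.56 + 25.8) = −98670.
Balance: K_1 = K_2 + 25.8×ρ, so ρ = (K_1 − K_2)/25.8 = 73010.6/25.8 = 2830 kg/m³.

2830 kg/m³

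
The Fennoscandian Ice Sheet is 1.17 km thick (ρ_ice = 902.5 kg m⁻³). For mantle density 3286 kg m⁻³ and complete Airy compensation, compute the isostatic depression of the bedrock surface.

0.321 km

Balancing pressure at the compensation depth: the ice load ρ_ice t is balanced by mantle displaced below, ρ_m s.
s = t ρ_ice / ρ_m = 1.17 km × 902.5/3286 = 0.321 km.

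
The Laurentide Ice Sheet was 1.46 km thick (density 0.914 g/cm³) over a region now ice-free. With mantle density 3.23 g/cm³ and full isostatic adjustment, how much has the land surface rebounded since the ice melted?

Removing the load lets mantle flow back in; uplift u satisfies ρ_ice t = ρ_m u.
u = t ρ_ice/ρ_m = 1.46 km × 0.914/3.23 = 0.413 km.

0.413 km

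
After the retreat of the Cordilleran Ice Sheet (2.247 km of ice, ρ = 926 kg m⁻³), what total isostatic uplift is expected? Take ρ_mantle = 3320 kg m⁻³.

0.627 km

Removing the load lets mantle flow back in; uplift u satisfies ρ_ice t = ρ_m u.
u = t ρ_ice/ρ_m = 2.247 km × 926/3320 = 0.627 km.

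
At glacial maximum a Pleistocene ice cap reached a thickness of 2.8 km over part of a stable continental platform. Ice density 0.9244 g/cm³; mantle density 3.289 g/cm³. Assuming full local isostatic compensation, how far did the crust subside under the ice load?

0.787 km

In Airy isostatic equilibrium: the ice load ρ_ice t is balanced by mantle displaced below, ρ_m s.
s = t ρ_ice / ρ_m = 2.8 km × 0.9244/3.289 = 0.787 km.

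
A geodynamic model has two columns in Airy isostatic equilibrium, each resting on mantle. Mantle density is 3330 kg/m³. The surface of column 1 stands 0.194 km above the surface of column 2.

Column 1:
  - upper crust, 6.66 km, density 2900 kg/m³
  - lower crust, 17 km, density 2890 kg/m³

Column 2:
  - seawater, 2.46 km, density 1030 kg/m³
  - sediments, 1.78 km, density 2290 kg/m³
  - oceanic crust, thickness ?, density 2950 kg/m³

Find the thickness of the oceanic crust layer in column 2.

Take the compensation level at the base of the deeper column (depth z_c below the surface of column 1) and equate Σ ρ_i t_i down to z_c; mantle fills any gap and the z_c terms cancel.
Column 1: 6.66×2900 + 17×2890 + (z_c − 23.66)×3330
Column 2: 0.194×0 + 2.46×1030 + 1.78×2290 + x×2950 + (z_c − 0.194 − 4.24 − x)×3330
The z_c×3330 term appears on both sides and cancels. Collect the known terms of each column as K = Σ(ρt)_known − 3330 × (depth of known layers): K_1 = 68444 − 3330×23.66 = −10343.8; K_2 = 6610 − 3330×(0.194 + 4.24) = −8155.22.
Balance: K_1 = K_2 − x×(3330 − 2950), so x = (K_2 − K_1)/(3330 − 2950) = 2188.58/380 = 5.76 km.

5.76 km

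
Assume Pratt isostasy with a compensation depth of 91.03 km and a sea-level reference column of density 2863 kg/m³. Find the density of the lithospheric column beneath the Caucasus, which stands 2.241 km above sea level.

2790 kg/m³

Pratt balance: ρ_ref D = ρ (D + h).
ρ = ρ_ref D/(D + h) = 2863 × 91.03 km/(91.03 km + 2.241 km) = 2790 kg/m³.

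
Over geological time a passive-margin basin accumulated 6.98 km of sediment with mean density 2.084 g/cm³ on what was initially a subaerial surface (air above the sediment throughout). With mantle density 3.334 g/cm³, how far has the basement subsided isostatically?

4.36 km

Subaerial load: s = t ρ_sed / ρ_m = 6.98 km × 2.084/3.334 = 4.36 km.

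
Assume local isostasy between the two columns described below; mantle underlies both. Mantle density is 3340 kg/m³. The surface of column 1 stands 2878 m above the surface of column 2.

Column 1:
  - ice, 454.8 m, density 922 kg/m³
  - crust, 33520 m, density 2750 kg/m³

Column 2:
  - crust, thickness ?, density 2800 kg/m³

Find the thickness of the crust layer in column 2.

20900 m

Take the compensation level at the base of the deeper column (depth z_c below the surface of column 1) and equate Σ ρ_i t_i down to z_c; mantle fills any gap and the z_c terms cancel.
Column 1: 454.8×922 + 33520×2750 + (z_c − 33974.8)×3340
Column 2: 2878×0 + x×2800 + (z_c − 2878 − 0 − x)×3340
The z_c×3340 term appears on both sides and cancels. Collect the known terms of each column as K = Σ(ρt)_known − 3340 × (depth of known layers): K_1 = 92599325.6 − 3340×33974.8 = −20876506.4; K_2 = 0 − 3340×(2878 + 0) = −9612520.
Balance: K_1 = K_2 − x×(3340 − 2800), so x = (K_2 − K_1)/(3340 − 2800) = 11264000/540 = 20900 m.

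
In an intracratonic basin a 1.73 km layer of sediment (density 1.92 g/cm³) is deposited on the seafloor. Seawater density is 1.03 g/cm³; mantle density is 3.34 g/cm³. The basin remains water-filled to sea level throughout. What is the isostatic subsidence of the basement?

Submarine loading: the sediment displaces seawater, and the subsidence is in turn flooded, so s (ρ_m − ρ_w) = t (ρ_sed − ρ_w).
s = 1.73 km × (1.92 − 1.03) / (3.34 − 1.03) = 0.667 km.

0.667 km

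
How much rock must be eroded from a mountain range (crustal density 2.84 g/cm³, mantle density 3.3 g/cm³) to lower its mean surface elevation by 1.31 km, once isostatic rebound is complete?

9.4 km

Net drop Δ = e − u = e − e ρ_c/ρ_m = e (ρ_m − ρ_c)/ρ_m.
e = Δ ρ_m/(ρ_m − ρ_c) = 1.31 km × 3.3/0.46 = 9.4 km.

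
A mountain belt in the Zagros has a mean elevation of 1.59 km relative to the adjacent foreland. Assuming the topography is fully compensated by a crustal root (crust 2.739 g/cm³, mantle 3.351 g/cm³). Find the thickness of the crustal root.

7.12 km

By Archimedes' principle applied to the lithosphere: the weight of the topography is balanced by the buoyancy of the root, ρ_c h = (ρ_m − ρ_c) r.
r = h · ρ_c / (ρ_m − ρ_c) = 1.59 km × 2.739 / (3.351 − 2.739) = 7.12 km.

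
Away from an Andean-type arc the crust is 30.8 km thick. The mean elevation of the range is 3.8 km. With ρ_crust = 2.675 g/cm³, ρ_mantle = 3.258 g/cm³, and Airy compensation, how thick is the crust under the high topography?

52 km

Root depth r = h ρ_c / (ρ_m − ρ_c) = 3.8 km × 2.675 / 0.583 = 17.44 km.
Total thickness = T + h + r = 30.8 km + 3.8 km + 17.44 km = 52 km.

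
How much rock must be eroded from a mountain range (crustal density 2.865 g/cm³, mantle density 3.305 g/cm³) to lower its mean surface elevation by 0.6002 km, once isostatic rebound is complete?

Net drop Δ = e − u = e − e ρ_c/ρ_m = e (ρ_m − ρ_c)/ρ_m.
e = Δ ρ_m/(ρ_m − ρ_c) = 0.6002 km × 3.305/0.44 = 4.51 km.

4.51 km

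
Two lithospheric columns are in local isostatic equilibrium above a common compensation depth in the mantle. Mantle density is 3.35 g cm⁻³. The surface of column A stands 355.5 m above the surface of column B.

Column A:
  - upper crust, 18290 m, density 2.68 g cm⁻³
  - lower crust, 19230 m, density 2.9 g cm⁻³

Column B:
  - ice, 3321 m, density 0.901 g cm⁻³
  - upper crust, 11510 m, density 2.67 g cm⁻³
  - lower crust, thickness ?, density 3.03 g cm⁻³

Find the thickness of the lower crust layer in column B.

11700 m

Take the compensation level at the base of the deeper column (depth z_c below the surface of column A) and equate Σ ρ_i t_i down to z_c; mantle fills any gap and the z_c terms cancel.
Column A: 18290×2.68 + 19230×2.9 + (z_c − 37520)×3.35
Column B: 355.5×0 + 3321×0.901 + 11510×2.67 + x×3.03 + (z_c − 355.5 − 14831 − x)×3.35
The z_c×3.35 term appears on both sides and cancels. Collect the known terms of each column as K = Σ(ρt)_known − 3.35 × (depth of known layers): K_A = 104784.2 − 3.35×37520 = −20907.8; K_B = 33723.921 − 3.35×(355.5 + 14831) = −17150.854.
Balance: K_A = K_B − x×(3.35 − 3.03), so x = (K_B − K_A)/(3.35 − 3.03) = 3756.95/0.32 = 11700 m.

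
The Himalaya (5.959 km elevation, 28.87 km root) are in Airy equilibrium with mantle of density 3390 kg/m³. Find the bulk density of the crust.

ρ_c h = (ρ_m − ρ_c) r → ρ_c (h + r) = ρ_m r → ρ_c = ρ_m r / (h + r).
ρ_c = 3390 × 28.87 km / (5.959 km + 28.87 km) = 2810 kg/m³.

2810 kg/m³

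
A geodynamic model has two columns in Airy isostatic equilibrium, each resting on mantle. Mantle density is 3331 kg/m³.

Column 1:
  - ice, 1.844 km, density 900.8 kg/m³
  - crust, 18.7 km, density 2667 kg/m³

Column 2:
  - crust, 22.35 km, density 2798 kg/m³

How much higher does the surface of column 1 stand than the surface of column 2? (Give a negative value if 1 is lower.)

1.5 km

For any compensation level in the mantle, the mantle terms cancel and isostasy reduces to e = (Σt_1 − Σt_2) − (Σ(ρt)_1 − Σ(ρt)_2) / ρ_m.
Σt_1 = 20.544 km; Σt_2 = 22.35 km; Σ(ρt)_1 = 51533.9752; Σ(ρt)_2 = 62535.3 (in km·kg/m³).
e = (20.544 − 22.35) − (51533.9752 − 62535.3) / 3331 = 1.5 km.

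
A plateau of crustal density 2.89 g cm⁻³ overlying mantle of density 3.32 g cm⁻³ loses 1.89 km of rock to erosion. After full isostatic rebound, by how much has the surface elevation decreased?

Rebound u = e ρ_c/ρ_m = 1.89 km × 2.89/3.32 = 1.645 km.
Net surface drop = e − u = 1.89 km − 1.645 km = e (ρ_m − ρ_c)/ρ_m = 0.245 km.

0.245 km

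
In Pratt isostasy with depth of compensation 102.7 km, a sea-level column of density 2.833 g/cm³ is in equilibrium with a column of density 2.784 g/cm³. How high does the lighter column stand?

1.81 km

ρ_ref D = ρ (D + h) → h = D (ρ_ref − ρ)/ρ.
h = 102.7 km × (2.833 − 2.784)/2.784 = 1.81 km.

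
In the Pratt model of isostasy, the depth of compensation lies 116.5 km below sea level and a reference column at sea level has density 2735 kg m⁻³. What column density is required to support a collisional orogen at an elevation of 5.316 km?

Pratt balance: ρ_ref D = ρ (D + h).
ρ = ρ_ref D/(D + h) = 2735 × 116.5 km/(116.5 km + 5.316 km) = 2620 kg m⁻³.

2620 kg m⁻³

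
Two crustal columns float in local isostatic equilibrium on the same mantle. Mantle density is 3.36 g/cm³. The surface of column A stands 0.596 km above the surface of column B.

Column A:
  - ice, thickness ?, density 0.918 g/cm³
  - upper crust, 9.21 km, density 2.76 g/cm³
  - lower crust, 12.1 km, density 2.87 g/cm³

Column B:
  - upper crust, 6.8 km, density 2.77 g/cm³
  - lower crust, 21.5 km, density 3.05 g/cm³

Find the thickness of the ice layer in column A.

0.501 km

Take the compensation level at the base of the deeper column (depth z_c below the surface of column A) and equate Σ ρ_i t_i down to z_c; mantle fills any gap and the z_c terms cancel.
Column A: x×0.918 + 9.21×2.76 + 12.1×2.87 + (z_c − 21.31 − x)×3.36
Column B: 0.596×0 + 6.8×2.77 + 21.5×3.05 + (z_c − 0.596 − 28.3)×3.36
The z_c×3.36 term appears on both sides and cancels. Collect the known terms of each column as K = Σ(ρt)_known − 3.36 × (depth of known layers): K_A = 60.1466 − 3.36×21.31 = −11.455; K_B = 84.411 − 3.36×(0.596 + 28.3) = −12.67956.
Balance: K_A − x×(3.36 − 0.918) = K_B, so x = (K_A − K_B)/(3.36 − 0.918) = 1.22456/2.442 = 0.501 km.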